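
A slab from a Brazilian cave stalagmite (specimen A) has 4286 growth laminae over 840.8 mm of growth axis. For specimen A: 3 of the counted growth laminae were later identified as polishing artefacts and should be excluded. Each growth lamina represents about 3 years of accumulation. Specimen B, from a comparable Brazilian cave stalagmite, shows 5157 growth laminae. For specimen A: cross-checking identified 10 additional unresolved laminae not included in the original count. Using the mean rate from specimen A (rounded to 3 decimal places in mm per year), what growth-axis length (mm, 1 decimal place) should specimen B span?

Specimen A: adjusted count: 4286 − 3 + 10 = 4293 growth laminae.
Specimen A: at 3 years per growth lamina, 4293 × 3 = 12879 years.
A: Extension rate ≈ 840.8 / 12879 = 0.065 mm per year.
Specimen B: at 3 years per growth lamina, 5157 × 3 = 15471 years. Length of B = 0.065 × 15471 = 1005.6 mm.

1005.6 mm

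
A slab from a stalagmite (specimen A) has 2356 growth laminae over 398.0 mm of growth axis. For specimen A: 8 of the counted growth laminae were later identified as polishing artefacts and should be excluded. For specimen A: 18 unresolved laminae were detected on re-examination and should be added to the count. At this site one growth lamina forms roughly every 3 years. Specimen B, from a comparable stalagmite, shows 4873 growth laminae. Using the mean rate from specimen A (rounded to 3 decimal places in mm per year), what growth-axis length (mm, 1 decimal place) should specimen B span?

Specimen A: adjusted count: 2356 − 8 + 18 = 2366 growth laminae.
Specimen A: 2366 growth laminae at 3 years each span 2366 × 3 = 7098 years.
A: Extension rate ≈ 398.0 / 7098 = 0.056 mm/year.
Specimen B: multiplying by 3 years per growth lamina: 4873 × 3 = 14619 years. B's length ≈ 0.056 × 14619 = 818.7 mm.

818.7 mm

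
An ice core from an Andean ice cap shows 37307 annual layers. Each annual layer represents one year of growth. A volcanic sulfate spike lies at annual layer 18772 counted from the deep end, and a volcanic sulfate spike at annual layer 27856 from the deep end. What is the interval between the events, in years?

27856 − 18772 = 9084 annual layers lie between the two events.
That is 9084 years at one annual layer per year.

9084 yr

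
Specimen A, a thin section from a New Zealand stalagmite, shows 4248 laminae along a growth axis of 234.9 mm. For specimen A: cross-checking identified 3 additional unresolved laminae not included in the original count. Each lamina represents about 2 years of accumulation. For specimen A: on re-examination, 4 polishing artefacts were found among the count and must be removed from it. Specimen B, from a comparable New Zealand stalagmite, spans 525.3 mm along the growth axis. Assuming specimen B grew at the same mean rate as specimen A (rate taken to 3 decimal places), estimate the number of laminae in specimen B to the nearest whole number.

9380 laminae

Specimen A: correcting the raw count gives 4248 − 4 + 3 = 4247 true laminae.
Specimen A: multiplying by 2 years per lamina: 4247 × 2 = 8494 years.
A: Mean rate = 234.9 mm / 8494 years ≈ 0.028 mm/year.
Specimen B: 525.3 mm / 0.028 mm per year = 18760.71 years; at 2 years per lamina that is 18760.71 / 2 ≈ 9380 laminae.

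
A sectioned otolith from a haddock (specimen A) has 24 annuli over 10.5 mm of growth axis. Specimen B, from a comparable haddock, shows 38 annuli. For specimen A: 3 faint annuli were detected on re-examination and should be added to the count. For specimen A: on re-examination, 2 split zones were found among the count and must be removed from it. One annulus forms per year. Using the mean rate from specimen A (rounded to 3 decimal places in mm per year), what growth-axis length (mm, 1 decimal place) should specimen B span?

16.0 mm

Specimen A: after corrections the count is 24 − 2 + 3 = 25 annuli.
A: 10.5 mm over 25 years gives 10.5 / 25 ≈ 0.420 mm/year.
B's length ≈ 0.420 × 38 = 16.0 mm.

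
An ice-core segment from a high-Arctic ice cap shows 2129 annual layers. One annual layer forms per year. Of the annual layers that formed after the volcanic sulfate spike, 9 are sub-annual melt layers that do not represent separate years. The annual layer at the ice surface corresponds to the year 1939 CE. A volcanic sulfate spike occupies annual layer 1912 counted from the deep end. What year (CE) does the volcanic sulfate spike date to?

1731 CE

The volcanic sulfate spike sits at annual layer 1912 from the deep end, so 2129 − 1912 = 217 annual layers formed after it.
Excluding 9 false annual layers: 217 − 9 = 208.
1939 − 208 = 1731 CE.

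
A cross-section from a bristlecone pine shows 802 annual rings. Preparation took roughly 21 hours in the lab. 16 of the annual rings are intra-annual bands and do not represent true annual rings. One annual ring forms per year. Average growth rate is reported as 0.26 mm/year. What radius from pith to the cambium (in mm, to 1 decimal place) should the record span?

After corrections the count is 802 − 16 = 786 annual rings.
Length ≈ 0.26 × 786 = 204.4 mm.

204.4 mm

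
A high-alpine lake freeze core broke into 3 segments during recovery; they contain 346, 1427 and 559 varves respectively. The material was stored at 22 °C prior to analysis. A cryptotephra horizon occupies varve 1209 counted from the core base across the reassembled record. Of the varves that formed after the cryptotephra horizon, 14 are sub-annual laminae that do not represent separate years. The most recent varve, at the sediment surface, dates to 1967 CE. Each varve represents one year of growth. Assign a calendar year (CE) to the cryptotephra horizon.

Total varves = 346 + 1427 + 559 = 2332.
2332 − 1209 = 1123 varves lie beyond the cryptotephra horizon toward the sediment surface.
Excluding 14 false varves: 1123 − 14 = 1109.
Counting back 1109 years from 1967 CE places the cryptotephra horizon in 1967 − 1109 = 858 CE.

858 CE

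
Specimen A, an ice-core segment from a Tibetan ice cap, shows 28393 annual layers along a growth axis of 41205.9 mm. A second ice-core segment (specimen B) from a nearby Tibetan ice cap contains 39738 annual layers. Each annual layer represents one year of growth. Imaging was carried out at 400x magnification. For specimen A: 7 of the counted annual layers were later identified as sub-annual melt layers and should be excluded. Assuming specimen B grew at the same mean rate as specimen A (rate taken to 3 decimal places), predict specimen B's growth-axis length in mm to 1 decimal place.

57699.6 mm

Specimen A: adjusted count: 28393 − 7 = 28386 annual layers.
A: Extension rate ≈ 41205.9 / 28386 = 1.452 mm per year.
B's length ≈ 1.452 × 39738 = 57699.6 mm.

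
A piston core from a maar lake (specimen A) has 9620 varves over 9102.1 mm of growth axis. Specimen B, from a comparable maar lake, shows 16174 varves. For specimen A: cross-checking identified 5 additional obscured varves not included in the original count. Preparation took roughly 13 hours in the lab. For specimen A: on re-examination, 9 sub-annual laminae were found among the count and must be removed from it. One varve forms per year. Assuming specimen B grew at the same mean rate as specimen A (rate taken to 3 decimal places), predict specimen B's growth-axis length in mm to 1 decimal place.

Specimen A: adjusted count: 9620 − 9 + 5 = 9616 varves.
A: 9102.1 mm over 9616 years gives 9102.1 / 9616 ≈ 0.947 mm per year.
Length of B = 0.947 × 16174 = 15316.8 mm.

15316.8 mm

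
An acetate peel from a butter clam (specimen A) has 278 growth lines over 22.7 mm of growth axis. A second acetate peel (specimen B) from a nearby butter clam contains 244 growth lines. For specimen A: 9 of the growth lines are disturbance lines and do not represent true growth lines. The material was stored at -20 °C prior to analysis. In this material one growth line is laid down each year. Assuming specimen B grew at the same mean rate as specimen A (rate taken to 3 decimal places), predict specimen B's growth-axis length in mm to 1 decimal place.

Specimen A: correcting the raw count gives 278 − 9 = 269 true growth lines.
A: Extension rate ≈ 22.7 / 269 = 0.084 mm per year.
B's length ≈ 0.084 × 244 = 20.5 mm.

20.5 mm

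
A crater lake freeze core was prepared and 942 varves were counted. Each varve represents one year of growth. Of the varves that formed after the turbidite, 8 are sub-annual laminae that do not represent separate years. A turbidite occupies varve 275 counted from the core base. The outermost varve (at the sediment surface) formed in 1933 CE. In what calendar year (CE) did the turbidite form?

Between varve 275 and the sediment surface there are 942 − 275 = 667 varves.
667 − 8 false = 659 true varves after the turbidite.
The varve at the sediment surface is 1933 CE, so the turbidite dates to 1933 − 659 = 1274 CE.

1274 CE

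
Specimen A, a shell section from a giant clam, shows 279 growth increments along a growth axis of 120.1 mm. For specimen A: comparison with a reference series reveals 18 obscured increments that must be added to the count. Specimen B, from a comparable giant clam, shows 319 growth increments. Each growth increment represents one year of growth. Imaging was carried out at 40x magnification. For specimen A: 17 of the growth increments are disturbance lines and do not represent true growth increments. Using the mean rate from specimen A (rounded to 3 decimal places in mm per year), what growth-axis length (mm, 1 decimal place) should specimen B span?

136.9 mm

Specimen A: after corrections the count is 279 − 17 + 18 = 280 growth increments.
A: 120.1 mm over 280 years gives 120.1 / 280 ≈ 0.429 mm/year.
For B, 0.429 mm/year × 319 years = 136.9 mm.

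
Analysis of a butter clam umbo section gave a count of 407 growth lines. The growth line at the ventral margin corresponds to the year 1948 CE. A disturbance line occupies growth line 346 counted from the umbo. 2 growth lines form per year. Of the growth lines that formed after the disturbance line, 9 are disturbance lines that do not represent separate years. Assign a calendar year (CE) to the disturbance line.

1922 CE

407 − 346 = 61 growth lines lie beyond the disturbance line toward the ventral margin.
Removing the 9 false growth lines leaves 61 − 9 = 52 true growth lines beyond the disturbance line.
52 growth lines at 2 per year is 52 / 2 = 26 years.
1948 − 26 = 1922 CE.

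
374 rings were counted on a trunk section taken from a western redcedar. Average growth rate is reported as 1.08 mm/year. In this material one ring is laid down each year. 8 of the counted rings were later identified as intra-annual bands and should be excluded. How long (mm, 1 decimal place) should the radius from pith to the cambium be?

True ring count = 374 − 8 = 366.
Length ≈ 1.08 × 366 = 395.3 mm.

395.3 mm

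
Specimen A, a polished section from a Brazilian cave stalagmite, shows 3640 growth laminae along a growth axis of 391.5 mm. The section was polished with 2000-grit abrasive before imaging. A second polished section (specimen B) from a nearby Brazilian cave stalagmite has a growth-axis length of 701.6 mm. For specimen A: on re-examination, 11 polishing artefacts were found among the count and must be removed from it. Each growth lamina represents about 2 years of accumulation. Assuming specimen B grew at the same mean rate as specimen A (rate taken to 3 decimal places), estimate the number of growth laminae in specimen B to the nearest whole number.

Specimen A: true growth lamina count = 3640 − 11 = 3629.
Specimen A: 3629 growth laminae at 2 years each span 3629 × 2 = 7258 years.
A: Extension rate ≈ 391.5 / 7258 = 0.054 mm/year.
For B, 701.6 / 0.054 = 12992.59 years; at 2 years per growth lamina that is 12992.59 / 2 ≈ 6496 growth laminae.

6496 growth laminae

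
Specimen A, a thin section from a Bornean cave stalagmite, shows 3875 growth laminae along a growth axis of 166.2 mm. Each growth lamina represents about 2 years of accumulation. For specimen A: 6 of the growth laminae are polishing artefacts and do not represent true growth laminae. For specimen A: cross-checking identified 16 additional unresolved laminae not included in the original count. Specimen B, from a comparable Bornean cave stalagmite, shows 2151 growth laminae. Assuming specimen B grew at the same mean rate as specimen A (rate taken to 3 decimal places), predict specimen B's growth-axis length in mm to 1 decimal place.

Specimen A: after corrections the count is 3875 − 6 + 16 = 3885 growth laminae.
Specimen A: multiplying by 2 years per growth lamina: 3885 × 2 = 7770 years.
A: Mean rate = 166.2 mm / 7770 years ≈ 0.021 mm/yr.
Specimen B: at 2 years per growth lamina, 2151 × 2 = 4302 years. Length of B = 0.021 × 4302 = 90.3 mm.

90.3 mm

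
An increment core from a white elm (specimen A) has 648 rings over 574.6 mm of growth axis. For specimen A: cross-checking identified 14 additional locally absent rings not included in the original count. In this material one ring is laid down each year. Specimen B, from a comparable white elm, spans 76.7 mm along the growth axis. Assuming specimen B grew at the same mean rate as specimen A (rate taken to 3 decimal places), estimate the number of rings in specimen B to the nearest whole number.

Specimen A: adjusted count: 648 + 14 = 662 rings.
A: 574.6 mm over 662 years gives 574.6 / 662 ≈ 0.868 mm/year.
For B, 76.7 / 0.868 = 88.36 years ≈ 88 rings.

88 rings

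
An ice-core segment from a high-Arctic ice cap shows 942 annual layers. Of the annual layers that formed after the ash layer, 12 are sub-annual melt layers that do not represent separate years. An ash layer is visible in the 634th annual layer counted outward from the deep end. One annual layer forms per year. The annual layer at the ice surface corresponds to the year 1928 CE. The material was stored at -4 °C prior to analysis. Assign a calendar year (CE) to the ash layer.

Between annual layer 634 and the ice surface there are 942 − 634 = 308 annual layers.
308 − 12 false = 296 true annual layers after the ash layer.
1928 − 296 = 1632 CE.

1632 CE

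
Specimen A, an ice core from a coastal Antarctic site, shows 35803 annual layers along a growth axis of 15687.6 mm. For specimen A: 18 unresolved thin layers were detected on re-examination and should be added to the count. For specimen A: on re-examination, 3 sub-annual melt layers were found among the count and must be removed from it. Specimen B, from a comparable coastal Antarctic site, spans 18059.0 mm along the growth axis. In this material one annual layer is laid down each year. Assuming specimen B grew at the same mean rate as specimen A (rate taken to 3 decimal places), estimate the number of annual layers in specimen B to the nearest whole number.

41231 annual layers

Specimen A: correcting the raw count gives 35803 − 3 + 18 = 35818 true annual layers.
A: Mean rate = 15687.6 mm / 35818 years ≈ 0.438 mm/year.
B spans 18059.0 / 0.438 = 41230.59 years ≈ 41231 annual layers.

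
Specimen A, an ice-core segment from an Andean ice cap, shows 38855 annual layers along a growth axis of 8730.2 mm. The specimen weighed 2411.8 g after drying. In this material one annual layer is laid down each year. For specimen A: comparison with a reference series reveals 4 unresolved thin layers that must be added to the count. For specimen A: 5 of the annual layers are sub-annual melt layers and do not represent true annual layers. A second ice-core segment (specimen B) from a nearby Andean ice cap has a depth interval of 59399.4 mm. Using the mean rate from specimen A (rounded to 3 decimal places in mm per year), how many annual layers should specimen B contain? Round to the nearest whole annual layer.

263997 annual layers

Specimen A: adjusted count: 38855 − 5 + 4 = 38854 annual layers.
A: Mean rate = 8730.2 mm / 38854 years ≈ 0.225 mm/yr.
For B, 59399.4 / 0.225 = 263997.33 years ≈ 263997 annual layers.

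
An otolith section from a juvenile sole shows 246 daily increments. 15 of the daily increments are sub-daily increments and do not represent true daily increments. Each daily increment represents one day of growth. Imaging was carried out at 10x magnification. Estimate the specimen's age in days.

231 days

After corrections the count is 246 − 15 = 231 daily increments.
One daily increment per day makes the duration 231 days.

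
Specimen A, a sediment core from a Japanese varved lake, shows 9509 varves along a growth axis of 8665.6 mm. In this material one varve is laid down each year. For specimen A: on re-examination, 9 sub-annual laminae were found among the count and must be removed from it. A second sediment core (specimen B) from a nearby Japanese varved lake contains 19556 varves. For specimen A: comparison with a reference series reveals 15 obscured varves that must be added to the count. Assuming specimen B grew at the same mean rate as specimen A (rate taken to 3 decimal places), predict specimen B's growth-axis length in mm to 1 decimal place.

Specimen A: adjusted count: 9509 − 9 + 15 = 9515 varves.
A: 8665.6 mm over 9515 years gives 8665.6 / 9515 ≈ 0.911 mm/year.
For B, 0.911 mm/year × 19556 years = 17815.5 mm.

17815.5 mm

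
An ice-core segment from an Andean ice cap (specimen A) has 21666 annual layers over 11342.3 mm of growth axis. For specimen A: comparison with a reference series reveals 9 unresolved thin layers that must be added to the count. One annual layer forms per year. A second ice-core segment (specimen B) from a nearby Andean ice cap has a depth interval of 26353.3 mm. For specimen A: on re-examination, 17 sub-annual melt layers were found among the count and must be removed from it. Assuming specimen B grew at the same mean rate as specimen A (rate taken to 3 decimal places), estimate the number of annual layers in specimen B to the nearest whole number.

50293 annual layers

Specimen A: adjusted count: 21666 − 17 + 9 = 21658 annual layers.
A: 11342.3 mm over 21658 years gives 11342.3 / 21658 ≈ 0.524 mm/year.
B spans 26353.3 / 0.524 = 50292.56 years ≈ 50293 annual layers.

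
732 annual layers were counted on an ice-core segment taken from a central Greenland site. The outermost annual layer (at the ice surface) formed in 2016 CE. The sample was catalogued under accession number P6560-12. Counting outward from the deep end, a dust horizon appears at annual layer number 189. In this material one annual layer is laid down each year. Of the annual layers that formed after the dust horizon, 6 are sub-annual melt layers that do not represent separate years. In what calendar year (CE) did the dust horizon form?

Between annual layer 189 and the ice surface there are 732 − 189 = 543 annual layers.
Excluding 6 false annual layers: 543 − 6 = 537.
2016 − 537 = 1479 CE.

1479 CE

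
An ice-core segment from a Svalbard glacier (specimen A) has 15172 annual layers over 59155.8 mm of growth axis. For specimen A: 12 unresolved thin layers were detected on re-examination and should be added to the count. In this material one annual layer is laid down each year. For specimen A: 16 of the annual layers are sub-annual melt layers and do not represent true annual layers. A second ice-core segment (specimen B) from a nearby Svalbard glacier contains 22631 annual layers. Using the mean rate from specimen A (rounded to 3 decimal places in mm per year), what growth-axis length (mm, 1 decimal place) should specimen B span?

88260.9 mm

Specimen A: adjusted count: 15172 − 16 + 12 = 15168 annual layers.
A: 59155.8 mm over 15168 years gives 59155.8 / 15168 ≈ 3.900 mm/yr.
For B, 3.900 mm/year × 22631 years = 88260.9 mm.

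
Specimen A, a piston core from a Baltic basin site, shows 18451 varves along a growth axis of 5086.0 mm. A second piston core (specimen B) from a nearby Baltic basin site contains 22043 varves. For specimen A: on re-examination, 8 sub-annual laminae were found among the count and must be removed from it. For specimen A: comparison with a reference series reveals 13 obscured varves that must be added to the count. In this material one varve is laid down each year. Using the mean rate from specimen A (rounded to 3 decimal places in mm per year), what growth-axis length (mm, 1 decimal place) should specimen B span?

Specimen A: correcting the raw count gives 18451 − 8 + 13 = 18456 true varves.
A: 5086.0 mm over 18456 years gives 5086.0 / 18456 ≈ 0.276 mm per year.
Length of B = 0.276 × 22043 = 6083.9 mm.

6083.9 mm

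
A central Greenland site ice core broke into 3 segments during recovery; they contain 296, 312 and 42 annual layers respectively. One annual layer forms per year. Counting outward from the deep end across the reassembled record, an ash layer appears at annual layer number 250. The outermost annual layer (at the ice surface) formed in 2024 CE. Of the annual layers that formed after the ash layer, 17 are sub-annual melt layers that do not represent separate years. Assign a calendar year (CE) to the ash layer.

Total annual layers = 296 + 312 + 42 = 650.
650 − 250 = 400 annual layers lie beyond the ash layer toward the ice surface.
Excluding 17 false annual layers: 400 − 17 = 383.
2024 − 383 = 1641 CE.

1641 CE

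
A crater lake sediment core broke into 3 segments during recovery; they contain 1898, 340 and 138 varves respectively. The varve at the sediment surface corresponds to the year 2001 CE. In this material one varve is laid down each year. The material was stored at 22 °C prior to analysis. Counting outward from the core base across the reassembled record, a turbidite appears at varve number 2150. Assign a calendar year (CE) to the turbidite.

1775 CE

Total varves = 1898 + 340 + 138 = 2376.
2376 − 2150 = 226 varves lie beyond the turbidite toward the sediment surface.
2001 − 226 = 1775 CE.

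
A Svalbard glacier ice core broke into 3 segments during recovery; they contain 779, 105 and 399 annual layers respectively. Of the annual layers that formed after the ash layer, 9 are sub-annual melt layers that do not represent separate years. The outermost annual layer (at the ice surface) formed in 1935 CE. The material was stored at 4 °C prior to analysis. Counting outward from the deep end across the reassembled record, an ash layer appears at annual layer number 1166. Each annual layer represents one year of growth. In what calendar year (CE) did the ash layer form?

Total annual layers = 779 + 105 + 399 = 1283.
1283 − 1166 = 117 annual layers lie beyond the ash layer toward the ice surface.
117 − 9 false = 108 true annual layers after the ash layer.
Counting back 108 years from 1935 CE places the ash layer in 1935 − 108 = 1827 CE.

1827 CE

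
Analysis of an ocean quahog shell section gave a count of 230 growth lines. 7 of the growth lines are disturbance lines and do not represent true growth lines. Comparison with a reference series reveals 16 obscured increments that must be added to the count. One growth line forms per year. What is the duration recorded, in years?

239 years

After corrections the count is 230 − 7 + 16 = 239 growth lines.
At one growth line per year, that is 239 years.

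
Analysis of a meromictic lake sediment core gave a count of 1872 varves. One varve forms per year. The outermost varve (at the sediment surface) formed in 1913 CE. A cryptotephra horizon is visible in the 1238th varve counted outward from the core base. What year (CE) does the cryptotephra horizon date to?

1279 CE

The cryptotephra horizon sits at varve 1238 from the core base, so 1872 − 1238 = 634 varves formed after it.
1913 − 634 = 1279 CE.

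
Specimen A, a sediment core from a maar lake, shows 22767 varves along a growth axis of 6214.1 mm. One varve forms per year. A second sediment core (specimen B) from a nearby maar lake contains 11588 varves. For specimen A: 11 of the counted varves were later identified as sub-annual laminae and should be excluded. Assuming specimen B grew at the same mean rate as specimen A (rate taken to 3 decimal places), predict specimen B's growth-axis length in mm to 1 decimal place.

3163.5 mm

Specimen A: correcting the raw count gives 22767 − 11 = 22756 true varves.
A: Extension rate ≈ 6214.1 / 22756 = 0.273 mm/year.
For B, 0.273 mm/year × 11588 years = 3163.5 mm.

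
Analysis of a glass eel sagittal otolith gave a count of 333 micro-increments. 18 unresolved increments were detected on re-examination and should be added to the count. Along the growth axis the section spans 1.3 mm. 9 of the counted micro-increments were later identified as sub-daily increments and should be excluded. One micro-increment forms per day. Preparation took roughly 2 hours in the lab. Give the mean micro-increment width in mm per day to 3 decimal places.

0.004 mm per day

Adjusted count: 333 − 9 + 18 = 342 micro-increments.
1.3 mm over 342 days gives 1.3 / 342 ≈ 0.004 mm per day.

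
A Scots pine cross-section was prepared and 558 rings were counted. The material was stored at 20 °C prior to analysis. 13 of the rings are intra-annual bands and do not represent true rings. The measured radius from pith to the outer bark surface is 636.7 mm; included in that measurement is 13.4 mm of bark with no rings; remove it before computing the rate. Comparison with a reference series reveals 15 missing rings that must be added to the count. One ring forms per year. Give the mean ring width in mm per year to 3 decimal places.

True ring count = 558 − 13 + 15 = 560.
Net length = 636.7 − 13.4 = 623.3 mm.
623.3 mm over 560 years gives 623.3 / 560 ≈ 1.113 mm per year.

1.113 mm per year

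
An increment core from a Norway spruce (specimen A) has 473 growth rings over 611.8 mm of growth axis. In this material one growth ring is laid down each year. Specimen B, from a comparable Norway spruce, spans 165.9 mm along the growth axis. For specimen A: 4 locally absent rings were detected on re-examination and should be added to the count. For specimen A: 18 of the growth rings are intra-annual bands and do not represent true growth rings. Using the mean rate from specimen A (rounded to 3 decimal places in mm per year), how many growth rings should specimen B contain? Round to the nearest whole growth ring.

124 growth rings

Specimen A: after corrections the count is 473 − 18 + 4 = 459 growth rings.
A: 611.8 mm over 459 years gives 611.8 / 459 ≈ 1.333 mm per year.
For B, 165.9 / 1.333 = 124.46 years ≈ 124 growth rings.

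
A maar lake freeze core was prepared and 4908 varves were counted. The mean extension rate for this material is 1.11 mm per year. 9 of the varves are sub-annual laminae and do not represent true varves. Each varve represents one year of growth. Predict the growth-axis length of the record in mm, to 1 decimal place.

5437.9 mm

After corrections the count is 4908 − 9 = 4899 varves.
Length ≈ 1.11 × 4899 = 5437.9 mm.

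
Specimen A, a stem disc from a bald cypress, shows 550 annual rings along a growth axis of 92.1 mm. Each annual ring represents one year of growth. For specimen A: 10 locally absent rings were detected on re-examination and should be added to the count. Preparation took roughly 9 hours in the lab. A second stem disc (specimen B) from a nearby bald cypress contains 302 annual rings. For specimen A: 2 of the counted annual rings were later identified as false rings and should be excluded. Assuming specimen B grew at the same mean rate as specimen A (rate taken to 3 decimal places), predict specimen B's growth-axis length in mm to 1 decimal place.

49.8 mm

Specimen A: after corrections the count is 550 − 2 + 10 = 558 annual rings.
A: Mean rate = 92.1 mm / 558 years ≈ 0.165 mm per year.
For B, 0.165 mm/year × 302 years = 49.8 mm.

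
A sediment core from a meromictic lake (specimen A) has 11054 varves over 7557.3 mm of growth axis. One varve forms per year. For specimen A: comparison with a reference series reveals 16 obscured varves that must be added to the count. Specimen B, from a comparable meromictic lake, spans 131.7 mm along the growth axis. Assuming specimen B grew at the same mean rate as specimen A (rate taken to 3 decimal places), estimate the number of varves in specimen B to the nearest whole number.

193 varves

Specimen A: correcting the raw count gives 11054 + 16 = 11070 true varves.
A: 7557.3 mm over 11070 years gives 7557.3 / 11070 ≈ 0.683 mm per year.
B spans 131.7 / 0.683 = 192.83 years ≈ 193 varves.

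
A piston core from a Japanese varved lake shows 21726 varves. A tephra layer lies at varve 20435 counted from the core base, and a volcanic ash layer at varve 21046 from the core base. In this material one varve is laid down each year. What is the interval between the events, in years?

21046 − 20435 = 611 varves lie between the two events.
At one varve per year, 611 years elapsed between them.

611 years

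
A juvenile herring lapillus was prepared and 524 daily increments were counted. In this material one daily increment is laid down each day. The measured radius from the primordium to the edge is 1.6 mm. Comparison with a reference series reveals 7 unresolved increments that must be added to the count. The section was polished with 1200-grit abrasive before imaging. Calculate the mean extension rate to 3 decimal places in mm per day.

0.003 mm per day

After corrections the count is 524 + 7 = 531 daily increments.
Mean rate = 1.6 mm / 531 days ≈ 0.003 mm per day.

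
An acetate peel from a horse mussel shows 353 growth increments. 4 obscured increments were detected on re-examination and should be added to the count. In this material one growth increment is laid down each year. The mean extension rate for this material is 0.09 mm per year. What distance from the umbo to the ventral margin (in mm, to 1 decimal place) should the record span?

32.1 mm

True growth increment count = 353 + 4 = 357.
Length ≈ 0.09 × 357 = 32.1 mm.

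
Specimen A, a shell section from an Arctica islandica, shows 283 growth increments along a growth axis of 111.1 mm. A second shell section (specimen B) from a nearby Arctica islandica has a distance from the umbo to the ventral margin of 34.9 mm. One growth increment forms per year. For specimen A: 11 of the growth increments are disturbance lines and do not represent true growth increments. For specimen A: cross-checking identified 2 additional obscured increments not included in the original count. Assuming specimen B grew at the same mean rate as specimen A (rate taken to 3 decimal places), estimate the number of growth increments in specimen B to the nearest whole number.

Specimen A: after corrections the count is 283 − 11 + 2 = 274 growth increments.
A: Mean rate = 111.1 mm / 274 years ≈ 0.405 mm per year.
Specimen B: 34.9 mm / 0.405 mm per year = 86.17 years ≈ 86 growth increments.

86 growth increments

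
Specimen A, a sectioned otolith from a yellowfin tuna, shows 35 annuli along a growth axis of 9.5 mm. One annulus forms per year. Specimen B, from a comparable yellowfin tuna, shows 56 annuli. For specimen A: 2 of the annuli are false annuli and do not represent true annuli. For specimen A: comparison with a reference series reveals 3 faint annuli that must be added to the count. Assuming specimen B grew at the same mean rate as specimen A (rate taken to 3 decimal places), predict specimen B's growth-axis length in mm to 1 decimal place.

Specimen A: true annulus count = 35 − 2 + 3 = 36.
A: Mean rate = 9.5 mm / 36 years ≈ 0.264 mm/year.
Length of B = 0.264 × 56 = 14.8 mm.

14.8 mm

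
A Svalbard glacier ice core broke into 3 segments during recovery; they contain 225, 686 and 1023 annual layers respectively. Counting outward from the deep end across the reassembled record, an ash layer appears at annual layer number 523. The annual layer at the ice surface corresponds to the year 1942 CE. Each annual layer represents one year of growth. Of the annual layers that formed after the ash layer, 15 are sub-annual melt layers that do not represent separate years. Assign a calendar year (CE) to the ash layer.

546 CE

Total annual layers = 225 + 686 + 1023 = 1934.
1934 − 523 = 1411 annual layers lie beyond the ash layer toward the ice surface.
Removing the 15 false annual layers leaves 1411 − 15 = 1396 true annual layers beyond the ash layer.
Counting back 1396 years from 1942 CE places the ash layer in 1942 − 1396 = 546 CE.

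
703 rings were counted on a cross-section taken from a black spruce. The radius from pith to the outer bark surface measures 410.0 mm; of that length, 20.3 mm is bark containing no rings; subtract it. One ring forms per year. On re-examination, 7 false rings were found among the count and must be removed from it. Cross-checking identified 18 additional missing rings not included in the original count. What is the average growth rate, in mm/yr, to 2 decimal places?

Adjusted count: 703 − 7 + 18 = 714 rings.
The growth record spans 410.0 − 20.3 = 389.7 mm.
Extension rate ≈ 389.7 / 714 = 0.55 mm/yr.

0.55 mm/yr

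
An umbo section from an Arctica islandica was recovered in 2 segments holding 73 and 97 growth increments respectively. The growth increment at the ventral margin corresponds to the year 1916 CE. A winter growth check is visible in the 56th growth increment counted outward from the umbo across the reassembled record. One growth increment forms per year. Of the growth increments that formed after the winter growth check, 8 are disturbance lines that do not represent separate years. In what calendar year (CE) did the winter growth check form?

1810 CE

Total growth increments = 73 + 97 = 170.
The winter growth check sits at growth increment 56 from the umbo, so 170 − 56 = 114 growth increments formed after it.
114 − 8 false = 106 true growth increments after the winter growth check.
The growth increment at the ventral margin is 1916 CE, so the winter growth check dates to 1916 − 106 = 1810 CE.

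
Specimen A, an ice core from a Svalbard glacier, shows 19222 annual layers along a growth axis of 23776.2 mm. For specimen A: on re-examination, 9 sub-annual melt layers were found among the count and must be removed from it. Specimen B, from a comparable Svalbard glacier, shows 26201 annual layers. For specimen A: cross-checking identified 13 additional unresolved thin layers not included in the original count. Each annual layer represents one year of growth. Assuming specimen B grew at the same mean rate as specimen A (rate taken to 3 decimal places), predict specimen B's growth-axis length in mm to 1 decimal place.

32410.6 mm

Specimen A: correcting the raw count gives 19222 − 9 + 13 = 19226 true annual layers.
A: Mean rate = 23776.2 mm / 19226 years ≈ 1.237 mm/year.
B's length ≈ 1.237 × 26201 = 32410.6 mm.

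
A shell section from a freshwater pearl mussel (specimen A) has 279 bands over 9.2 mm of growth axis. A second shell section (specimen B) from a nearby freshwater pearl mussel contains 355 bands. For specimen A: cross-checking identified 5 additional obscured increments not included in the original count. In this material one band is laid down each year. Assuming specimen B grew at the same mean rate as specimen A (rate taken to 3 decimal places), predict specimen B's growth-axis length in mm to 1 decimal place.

11.4 mm

Specimen A: after corrections the count is 279 + 5 = 284 bands.
A: Extension rate ≈ 9.2 / 284 = 0.032 mm/year.
B's length ≈ 0.032 × 355 = 11.4 mm.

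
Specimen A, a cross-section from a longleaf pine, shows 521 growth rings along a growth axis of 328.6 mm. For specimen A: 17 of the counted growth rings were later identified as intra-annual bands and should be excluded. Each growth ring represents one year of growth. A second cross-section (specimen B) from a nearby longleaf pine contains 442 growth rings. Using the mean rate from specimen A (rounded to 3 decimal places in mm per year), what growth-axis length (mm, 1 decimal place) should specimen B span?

288.2 mm

Specimen A: adjusted count: 521 − 17 = 504 growth rings.
A: Extension rate ≈ 328.6 / 504 = 0.652 mm/yr.
B's length ≈ 0.652 × 442 = 288.2 mm.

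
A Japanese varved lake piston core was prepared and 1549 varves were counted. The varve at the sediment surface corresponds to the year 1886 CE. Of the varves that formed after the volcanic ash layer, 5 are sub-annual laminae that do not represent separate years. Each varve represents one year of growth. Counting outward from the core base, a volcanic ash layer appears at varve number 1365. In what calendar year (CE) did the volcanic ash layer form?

1707 CE

The volcanic ash layer sits at varve 1365 from the core base, so 1549 − 1365 = 184 varves formed after it.
Removing the 5 false varves leaves 184 − 5 = 179 true varves beyond the volcanic ash layer.
1886 − 179 = 1707 CE.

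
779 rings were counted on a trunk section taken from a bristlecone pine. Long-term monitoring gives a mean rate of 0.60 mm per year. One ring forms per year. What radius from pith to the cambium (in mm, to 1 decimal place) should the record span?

467.4 mm

The record spans 779 years at 0.60 mm per year.
779 years at 0.60 mm/year gives 0.60 × 779 = 467.4 mm.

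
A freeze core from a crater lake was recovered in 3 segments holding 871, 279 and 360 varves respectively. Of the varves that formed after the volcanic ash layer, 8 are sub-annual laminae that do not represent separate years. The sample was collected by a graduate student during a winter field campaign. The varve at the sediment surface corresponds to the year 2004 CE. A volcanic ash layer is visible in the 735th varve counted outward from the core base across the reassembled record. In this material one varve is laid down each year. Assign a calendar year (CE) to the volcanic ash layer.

1237 CE

Total varves = 871 + 279 + 360 = 1510.
Between varve 735 and the sediment surface there are 1510 − 735 = 775 varves.
Excluding 8 false varves: 775 − 8 = 767.
2004 − 767 = 1237 CE.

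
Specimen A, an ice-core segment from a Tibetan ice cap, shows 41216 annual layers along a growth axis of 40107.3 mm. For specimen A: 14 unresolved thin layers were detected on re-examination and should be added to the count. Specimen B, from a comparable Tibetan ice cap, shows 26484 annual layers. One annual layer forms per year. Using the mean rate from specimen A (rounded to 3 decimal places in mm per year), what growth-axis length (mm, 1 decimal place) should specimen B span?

25768.9 mm

Specimen A: adjusted count: 41216 + 14 = 41230 annual layers.
A: 40107.3 mm over 41230 years gives 40107.3 / 41230 ≈ 0.973 mm/year.
B's length ≈ 0.973 × 26484 = 25768.9 mm.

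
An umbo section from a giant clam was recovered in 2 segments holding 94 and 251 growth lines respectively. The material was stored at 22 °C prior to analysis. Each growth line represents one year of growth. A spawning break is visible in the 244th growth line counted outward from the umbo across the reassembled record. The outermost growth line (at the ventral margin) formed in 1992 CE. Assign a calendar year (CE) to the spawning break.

1891 CE

Total growth lines = 94 + 251 = 345.
345 − 244 = 101 growth lines lie beyond the spawning break toward the ventral margin.
The growth line at the ventral margin is 1992 CE, so the spawning break dates to 1992 − 101 = 1891 CE.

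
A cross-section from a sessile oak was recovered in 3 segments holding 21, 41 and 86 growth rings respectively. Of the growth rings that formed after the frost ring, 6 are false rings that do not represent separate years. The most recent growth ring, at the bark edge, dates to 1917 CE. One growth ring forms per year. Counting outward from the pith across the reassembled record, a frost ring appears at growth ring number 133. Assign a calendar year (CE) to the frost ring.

Total growth rings = 21 + 41 + 86 = 148.
148 − 133 = 15 growth rings lie beyond the frost ring toward the bark edge.
Removing the 6 false growth rings leaves 15 − 6 = 9 true growth rings beyond the frost ring.
1917 − 9 = 1908 CE.

1908 CE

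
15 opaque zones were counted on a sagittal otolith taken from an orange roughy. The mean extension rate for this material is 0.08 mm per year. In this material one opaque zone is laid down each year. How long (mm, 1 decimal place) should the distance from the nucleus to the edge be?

1.2 mm

15 years of growth are recorded.
Predicted length = 0.08 mm/year × 15 years = 1.2 mm.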